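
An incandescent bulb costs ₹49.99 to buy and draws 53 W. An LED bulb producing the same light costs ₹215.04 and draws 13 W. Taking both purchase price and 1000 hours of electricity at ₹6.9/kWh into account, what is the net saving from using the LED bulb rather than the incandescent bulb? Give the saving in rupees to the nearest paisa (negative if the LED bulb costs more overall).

₹110.95

incandescent bulb: ₹49.99 + (53/1000) kW × 1000 h × ₹6.9 = ₹49.99 + ₹365.7 = ₹415.69
LED bulb: ₹215.04 + (13/1000) kW × 1000 h × ₹6.9 = ₹215.04 + ₹89.7 = ₹304.74
Saving = ₹415.69 − ₹304.74 = ₹110.95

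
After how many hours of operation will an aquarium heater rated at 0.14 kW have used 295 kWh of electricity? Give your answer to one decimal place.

2107.1 h

Hours = 295 kWh ÷ 0.14 kW = 2107.1 h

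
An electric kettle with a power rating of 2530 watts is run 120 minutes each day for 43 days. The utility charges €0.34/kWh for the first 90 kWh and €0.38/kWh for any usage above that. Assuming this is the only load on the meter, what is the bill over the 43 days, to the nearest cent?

Runtime = 120 min × 43 = 5160 min = 86 h
Energy = 2.53 kW × 86 h = 217.58 kWh
Tier 1 (0–90 kWh): 90 × €0.34 = €30.6
Above 90 kWh: 127.58 × €0.38 = €48.4804
Bill = €79.08

€79.08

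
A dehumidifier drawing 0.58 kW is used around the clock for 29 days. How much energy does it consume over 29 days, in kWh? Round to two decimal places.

Runtime = 24 h × 29 = 696 h
Energy = 0.58 kW × 696 h = 403.68 kWh

403.68 kWh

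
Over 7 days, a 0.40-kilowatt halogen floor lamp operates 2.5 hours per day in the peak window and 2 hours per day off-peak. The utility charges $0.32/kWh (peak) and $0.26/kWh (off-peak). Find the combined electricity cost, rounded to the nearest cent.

Peak energy = 0.4 kW × 2.5 h × 7 = 7 kWh
Off-peak energy = 0.4 kW × 2 h × 7 = 5.6 kWh
Cost = 7 × $0.32 + 5.6 × $0.26 = $2.24 + $1.456 = $3.70

$3.70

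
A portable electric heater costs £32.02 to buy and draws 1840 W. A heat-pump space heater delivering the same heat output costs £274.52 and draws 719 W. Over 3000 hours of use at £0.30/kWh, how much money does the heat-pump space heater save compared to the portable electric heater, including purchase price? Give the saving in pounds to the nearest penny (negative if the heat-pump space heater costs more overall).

£766.40

portable electric heater: £32.02 + (1840/1000) kW × 3000 h × £0.30 = £32.02 + £1656 = £1688.02
heat-pump space heater: £274.52 + (719/1000) kW × 3000 h × £0.30 = £274.52 + £647.1 = £921.62
Saving = £1688.02 − £921.62 = £766.4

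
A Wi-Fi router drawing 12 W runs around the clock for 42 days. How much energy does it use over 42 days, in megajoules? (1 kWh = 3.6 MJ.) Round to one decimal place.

Runtime = 24 h × 42 = 1008 h
Energy = 0.012 kW × 1008 h = 12.096 kWh
= 12.096 × 3.6 MJ = 43.5 MJ

43.5 MJ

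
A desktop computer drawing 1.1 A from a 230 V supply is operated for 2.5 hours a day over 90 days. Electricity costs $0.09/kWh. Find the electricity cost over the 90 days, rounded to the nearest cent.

Power = 1.1 A × 230 V = 253 W = 0.253 kW
Runtime = 2.5 h/day × 90 days = 225 h
Energy = 0.253 kW × 225 h = 56.925 kWh
Cost = 56.925 kWh × $0.09/kWh = $5.12

$5.12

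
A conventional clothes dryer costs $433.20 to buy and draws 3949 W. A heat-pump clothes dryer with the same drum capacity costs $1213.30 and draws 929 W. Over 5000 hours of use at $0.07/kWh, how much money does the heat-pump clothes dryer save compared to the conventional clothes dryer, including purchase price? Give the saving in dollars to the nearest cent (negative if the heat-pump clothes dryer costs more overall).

$276.90

conventional clothes dryer: $433.20 + (3949/1000) kW × 5000 h × $0.07 = $433.20 + $1382.15 = $1815.35
heat-pump clothes dryer: $1213.30 + (929/1000) kW × 5000 h × $0.07 = $1213.30 + $325.15 = $1538.45
Saving = $1815.35 − $1538.45 = $276.9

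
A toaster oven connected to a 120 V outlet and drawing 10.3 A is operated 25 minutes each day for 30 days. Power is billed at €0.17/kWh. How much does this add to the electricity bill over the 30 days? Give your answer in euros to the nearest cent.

€2.63

Power = 10.3 A × 120 V = 1236 W = 1.236 kW
Runtime = 25 min × 30 = 750 min = 12.5 h
Energy = 1.236 kW × 12.5 h = 15.45 kWh
Cost = 15.45 kWh × €0.17/kWh = €2.63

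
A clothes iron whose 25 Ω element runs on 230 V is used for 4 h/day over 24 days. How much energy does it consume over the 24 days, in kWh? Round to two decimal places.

Power = V²/R = 230²/25 = 2116 W = 2.116 kW
Runtime = 4 h/day × 24 days = 96 h
Energy = 2.116 kW × 96 h = 203.136 kWh ≈ 203.14 kWh

203.14 kWh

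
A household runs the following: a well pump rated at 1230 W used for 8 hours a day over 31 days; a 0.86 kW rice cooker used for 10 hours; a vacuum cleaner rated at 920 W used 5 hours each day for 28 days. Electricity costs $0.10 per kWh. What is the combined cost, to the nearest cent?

$44.24

well pump: Runtime = 8 h/day × 31 days = 248 h
well pump: 1.23 kW × 248 h = 305.04 kWh
rice cooker: 0.86 kW × 10 h = 8.6 kWh
vacuum cleaner: Runtime = 5 h/day × 28 days = 140 h
vacuum cleaner: 0.92 kW × 140 h = 128.8 kWh
Total energy = 442.44 kWh
Cost = 442.44 × $0.10 = $44.24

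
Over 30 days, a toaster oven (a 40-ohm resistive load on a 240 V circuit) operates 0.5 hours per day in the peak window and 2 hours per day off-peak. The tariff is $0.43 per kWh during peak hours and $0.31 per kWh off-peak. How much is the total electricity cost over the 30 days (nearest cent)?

Power = V²/R = 240²/40 = 1440 W = 1.44 kW
Peak energy = 1.44 kW × 0.5 h × 30 = 21.6 kWh
Off-peak energy = 1.44 kW × 2 h × 30 = 86.4 kWh
Cost = 21.6 × $0.43 + 86.4 × $0.31 = $9.288 + $26.784 = $36.07

$36.07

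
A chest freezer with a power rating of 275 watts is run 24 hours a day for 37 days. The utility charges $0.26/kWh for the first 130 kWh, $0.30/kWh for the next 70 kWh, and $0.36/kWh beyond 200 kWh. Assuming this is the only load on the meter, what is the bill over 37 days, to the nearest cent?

Runtime = 24 h × 37 = 888 h
Energy = 0.275 kW × 888 h = 244.2 kWh
Tier 1 (0–130 kWh): 130 × $0.26 = $33.8
Tier 2 (130–200 kWh): 70 × $0.30 = $21
Above 200 kWh: 44.2 × $0.36 = $15.912
Bill = $70.71

$70.71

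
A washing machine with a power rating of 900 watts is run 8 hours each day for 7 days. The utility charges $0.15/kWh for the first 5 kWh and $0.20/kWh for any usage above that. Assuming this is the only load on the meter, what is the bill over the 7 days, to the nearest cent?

Runtime = 8 h/day × 7 days = 56 h
Energy = 0.9 kW × 56 h = 50.4 kWh
Tier 1 (0–5 kWh): 5 × $0.15 = $0.75
Above 5 kWh: 45.4 × $0.20 = $9.08
Bill = $9.83

$9.83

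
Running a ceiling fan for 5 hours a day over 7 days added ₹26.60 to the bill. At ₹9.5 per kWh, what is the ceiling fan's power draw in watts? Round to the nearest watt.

Energy = ₹26.60 ÷ ₹9.5/kWh = 2.8 kWh
Runtime = 5 h/day × 7 days = 35 h
Power = 2.8 kWh ÷ 35 h = 0.08 kW = 80 W

80 W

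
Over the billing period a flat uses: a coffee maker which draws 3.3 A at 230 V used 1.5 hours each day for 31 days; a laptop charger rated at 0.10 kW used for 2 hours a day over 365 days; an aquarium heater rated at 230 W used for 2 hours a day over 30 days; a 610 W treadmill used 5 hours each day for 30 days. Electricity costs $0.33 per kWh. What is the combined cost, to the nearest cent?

$70.49

coffee maker: Power = 3.3 A × 230 V = 759 W = 0.759 kW
coffee maker: Runtime = 1.5 h/day × 31 days = 46.5 h
coffee maker: 0.759 kW × 46.5 h = 35.2935 kWh
laptop charger: Runtime = 2 h/day × 365 days = 730 h
laptop charger: 0.1 kW × 730 h = 73 kWh
aquarium heater: Runtime = 2 h/day × 30 days = 60 h
aquarium heater: 0.23 kW × 60 h = 13.8 kWh
treadmill: Runtime = 5 h/day × 30 days = 150 h
treadmill: 0.61 kW × 150 h = 91.5 kWh
Total energy = 213.5935 kWh
Cost = 213.5935 × $0.33 = $70.49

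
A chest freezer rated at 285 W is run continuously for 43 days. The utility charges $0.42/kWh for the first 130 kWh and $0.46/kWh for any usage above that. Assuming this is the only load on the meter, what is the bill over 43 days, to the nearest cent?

Runtime = 24 h × 43 = 1032 h
Energy = 0.285 kW × 1032 h = 294.12 kWh
Tier 1 (0–130 kWh): 130 × $0.42 = $54.6
Above 130 kWh: 164.12 × $0.46 = $75.4952
Bill = $130.10

$130.10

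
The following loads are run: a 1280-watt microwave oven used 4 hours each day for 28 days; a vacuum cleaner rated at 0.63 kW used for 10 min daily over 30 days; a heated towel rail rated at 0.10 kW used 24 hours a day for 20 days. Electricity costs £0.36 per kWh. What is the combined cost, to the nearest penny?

microwave oven: Runtime = 4 h/day × 28 days = 112 h
microwave oven: 1.28 kW × 112 h = 143.36 kWh
vacuum cleaner: Runtime = 10 min × 30 = 300 min = 5 h
vacuum cleaner: 0.63 kW × 5 h = 3.15 kWh
heated towel rail: Runtime = 24 h × 20 = 480 h
heated towel rail: 0.1 kW × 480 h = 48 kWh
Total energy = 194.51 kWh
Cost = 194.51 × £0.36 = £70.02

£70.02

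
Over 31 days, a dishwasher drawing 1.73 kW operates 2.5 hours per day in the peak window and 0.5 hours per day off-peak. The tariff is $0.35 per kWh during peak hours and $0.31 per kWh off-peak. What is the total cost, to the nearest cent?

Peak energy = 1.73 kW × 2.5 h × 31 = 134.075 kWh
Off-peak energy = 1.73 kW × 0.5 h × 31 = 26.815 kWh
Cost = 134.075 × $0.35 + 26.815 × $0.31 = $46.92625 + $8.31265 = $55.24

$55.24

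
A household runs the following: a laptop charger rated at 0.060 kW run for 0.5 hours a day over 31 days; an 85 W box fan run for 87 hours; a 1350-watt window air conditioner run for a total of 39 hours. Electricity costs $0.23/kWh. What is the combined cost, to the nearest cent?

laptop charger: Runtime = 0.5 h/day × 31 days = 15.5 h
laptop charger: 0.06 kW × 15.5 h = 0.93 kWh
box fan: 0.085 kW × 87 h = 7.395 kWh
window air conditioner: 1.35 kW × 39 h = 52.65 kWh
Total energy = 60.975 kWh
Cost = 60.975 × $0.23 = $14.02

$14.02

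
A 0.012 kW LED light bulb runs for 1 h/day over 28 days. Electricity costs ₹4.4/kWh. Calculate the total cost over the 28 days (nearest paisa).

Runtime = 1 h/day × 28 days = 28 h
Energy = 0.012 kW × 28 h = 0.336 kWh
Cost = 0.336 kWh × ₹4.4/kWh = ₹1.48

₹1.48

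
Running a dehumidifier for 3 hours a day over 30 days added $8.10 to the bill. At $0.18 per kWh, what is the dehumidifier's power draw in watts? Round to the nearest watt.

Energy = $8.10 ÷ $0.18/kWh = 45 kWh
Runtime = 3 h/day × 30 days = 90 h
Power = 45 kWh ÷ 90 h = 0.5 kW = 500 W

500 W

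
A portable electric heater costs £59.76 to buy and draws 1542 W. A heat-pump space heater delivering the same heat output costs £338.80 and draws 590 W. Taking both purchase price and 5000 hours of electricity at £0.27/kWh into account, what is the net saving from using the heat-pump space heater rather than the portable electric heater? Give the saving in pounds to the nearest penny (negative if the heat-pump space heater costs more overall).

£1006.16

portable electric heater: £59.76 + (1542/1000) kW × 5000 h × £0.27 = £59.76 + £2081.7 = £2141.46
heat-pump space heater: £338.80 + (590/1000) kW × 5000 h × £0.27 = £338.80 + £796.5 = £1135.3
Saving = £2141.46 − £1135.3 = £1006.16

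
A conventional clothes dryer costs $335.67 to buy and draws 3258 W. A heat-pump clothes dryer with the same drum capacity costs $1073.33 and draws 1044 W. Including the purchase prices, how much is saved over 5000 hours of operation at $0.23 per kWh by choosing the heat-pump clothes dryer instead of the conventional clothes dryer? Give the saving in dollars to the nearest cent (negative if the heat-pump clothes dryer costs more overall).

conventional clothes dryer: $335.67 + (3258/1000) kW × 5000 h × $0.23 = $335.67 + $3746.7 = $4082.37
heat-pump clothes dryer: $1073.33 + (1044/1000) kW × 5000 h × $0.23 = $1073.33 + $1200.6 = $2273.93
Saving = $4082.37 − $2273.93 = $1808.44

$1808.44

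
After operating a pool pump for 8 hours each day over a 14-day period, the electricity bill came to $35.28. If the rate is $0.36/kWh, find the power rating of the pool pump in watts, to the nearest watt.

Energy = $35.28 ÷ $0.36/kWh = 98 kWh
Runtime = 8 h/day × 14 days = 112 h
Power = 98 kWh ÷ 112 h = 0.875 kW = 875 W

875 W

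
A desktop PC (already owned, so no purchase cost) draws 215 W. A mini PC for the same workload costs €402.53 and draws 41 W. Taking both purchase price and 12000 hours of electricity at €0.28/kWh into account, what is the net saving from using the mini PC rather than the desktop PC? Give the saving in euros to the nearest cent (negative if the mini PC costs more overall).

desktop PC: €0.00 + (215/1000) kW × 12000 h × €0.28 = €0.00 + €722.4 = €722.4
mini PC: €402.53 + (41/1000) kW × 12000 h × €0.28 = €402.53 + €137.76 = €540.29
Saving = €722.4 − €540.29 = €182.11

€182.11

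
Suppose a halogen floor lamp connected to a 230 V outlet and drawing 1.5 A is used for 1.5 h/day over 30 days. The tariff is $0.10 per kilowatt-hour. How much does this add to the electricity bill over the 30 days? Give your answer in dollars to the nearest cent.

$1.55

Power = 1.5 A × 230 V = 345 W = 0.345 kW
Runtime = 1.5 h/day × 30 days = 45 h
Energy = 0.345 kW × 45 h = 15.525 kWh
Cost = 15.525 kWh × $0.10/kWh = $1.55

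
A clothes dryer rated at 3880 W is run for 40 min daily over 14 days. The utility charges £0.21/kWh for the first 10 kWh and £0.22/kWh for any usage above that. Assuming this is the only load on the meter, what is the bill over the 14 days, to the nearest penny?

Runtime = 40 min × 14 = 560 min = 9.333333… h
Energy = 3.88 kW × 9.333333… h = 36.213333… kWh
Tier 1 (0–10 kWh): 10 × £0.21 = £2.1
Above 10 kWh: 26.213333… × £0.22 = £5.766933…
Bill = £7.87

£7.87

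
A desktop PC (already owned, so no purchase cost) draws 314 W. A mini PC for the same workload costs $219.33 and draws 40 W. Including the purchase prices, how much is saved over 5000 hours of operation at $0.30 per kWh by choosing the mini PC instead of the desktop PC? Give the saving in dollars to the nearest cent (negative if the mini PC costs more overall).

desktop PC: $0.00 + (314/1000) kW × 5000 h × $0.30 = $0.00 + $471 = $471
mini PC: $219.33 + (40/1000) kW × 5000 h × $0.30 = $219.33 + $60 = $279.33
Saving = $471 − $279.33 = $191.67

$191.67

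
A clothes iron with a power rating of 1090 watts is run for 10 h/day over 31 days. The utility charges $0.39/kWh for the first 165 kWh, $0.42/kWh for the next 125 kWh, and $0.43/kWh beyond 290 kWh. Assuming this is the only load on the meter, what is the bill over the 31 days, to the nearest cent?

$137.45

Runtime = 10 h/day × 31 days = 310 h
Energy = 1.09 kW × 310 h = 337.9 kWh
Tier 1 (0–165 kWh): 165 × $0.39 = $64.35
Tier 2 (165–290 kWh): 125 × $0.42 = $52.5
Above 290 kWh: 47.9 × $0.43 = $20.597
Bill = $137.45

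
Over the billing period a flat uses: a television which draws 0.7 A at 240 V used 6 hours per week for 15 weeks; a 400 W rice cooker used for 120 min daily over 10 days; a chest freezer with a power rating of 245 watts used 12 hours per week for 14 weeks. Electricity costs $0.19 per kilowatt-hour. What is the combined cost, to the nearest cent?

$12.21

television: Power = 0.7 A × 240 V = 168 W = 0.168 kW
television: Runtime = 6 h/week × 15 weeks = 90 h
television: 0.168 kW × 90 h = 15.12 kWh
rice cooker: Runtime = 120 min × 10 = 1200 min = 20 h
rice cooker: 0.4 kW × 20 h = 8 kWh
chest freezer: Runtime = 12 h/week × 14 weeks = 168 h
chest freezer: 0.245 kW × 168 h = 41.16 kWh
Total energy = 64.28 kWh
Cost = 64.28 × $0.19 = $12.21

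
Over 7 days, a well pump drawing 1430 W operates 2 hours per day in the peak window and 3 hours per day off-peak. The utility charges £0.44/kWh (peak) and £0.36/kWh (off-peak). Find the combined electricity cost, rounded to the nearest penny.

Peak energy = 1.43 kW × 2 h × 7 = 20.02 kWh
Off-peak energy = 1.43 kW × 3 h × 7 = 30.03 kWh
Cost = 20.02 × £0.44 + 30.03 × £0.36 = £8.8088 + £10.8108 = £19.62

£19.62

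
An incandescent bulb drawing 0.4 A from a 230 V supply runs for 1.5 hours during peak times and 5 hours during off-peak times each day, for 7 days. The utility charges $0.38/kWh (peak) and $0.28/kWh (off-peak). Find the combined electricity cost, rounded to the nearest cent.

Power = 0.4 A × 230 V = 92 W = 0.092 kW
Peak energy = 0.092 kW × 1.5 h × 7 = 0.966 kWh
Off-peak energy = 0.092 kW × 5 h × 7 = 3.22 kWh
Cost = 0.966 × $0.38 + 3.22 × $0.28 = $0.36708 + $0.9016 = $1.27

$1.27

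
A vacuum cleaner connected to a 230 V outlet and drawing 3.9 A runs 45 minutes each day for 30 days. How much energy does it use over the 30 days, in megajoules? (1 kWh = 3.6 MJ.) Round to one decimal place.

Power = 3.9 A × 230 V = 897 W = 0.897 kW
Runtime = 45 min × 30 = 1350 min = 22.5 h
Energy = 0.897 kW × 22.5 h = 20.1825 kWh
= 20.1825 × 3.6 MJ = 72.7 MJ

72.7 MJ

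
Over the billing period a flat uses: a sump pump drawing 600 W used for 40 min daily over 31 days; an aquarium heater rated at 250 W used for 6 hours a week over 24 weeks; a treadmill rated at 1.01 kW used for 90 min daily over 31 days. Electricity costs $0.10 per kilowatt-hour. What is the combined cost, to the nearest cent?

$9.54

sump pump: Runtime = 40 min × 31 = 1240 min = 20.666666… h
sump pump: 0.6 kW × 20.666666… h = 12.4 kWh
aquarium heater: Runtime = 6 h/week × 24 weeks = 144 h
aquarium heater: 0.25 kW × 144 h = 36 kWh
treadmill: Runtime = 90 min × 31 = 2790 min = 46.5 h
treadmill: 1.01 kW × 46.5 h = 46.965 kWh
Total energy = 95.365 kWh
Cost = 95.365 × $0.10 = $9.54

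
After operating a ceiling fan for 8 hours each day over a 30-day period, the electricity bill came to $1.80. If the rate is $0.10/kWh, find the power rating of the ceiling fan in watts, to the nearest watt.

75 W

Energy = $1.80 ÷ $0.10/kWh = 18 kWh
Runtime = 8 h/day × 30 days = 240 h
Power = 18 kWh ÷ 240 h = 0.075 kW = 75 W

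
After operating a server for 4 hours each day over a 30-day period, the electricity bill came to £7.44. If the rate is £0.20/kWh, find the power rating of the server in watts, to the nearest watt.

310 W

Energy = £7.44 ÷ £0.20/kWh = 37.2 kWh
Runtime = 4 h/day × 30 days = 120 h
Power = 37.2 kWh ÷ 120 h = 0.31 kW = 310 W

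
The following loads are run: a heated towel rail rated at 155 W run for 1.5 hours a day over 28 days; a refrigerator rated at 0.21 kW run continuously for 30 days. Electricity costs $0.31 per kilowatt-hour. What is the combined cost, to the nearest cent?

$48.89

heated towel rail: Runtime = 1.5 h/day × 28 days = 42 h
heated towel rail: 0.155 kW × 42 h = 6.51 kWh
refrigerator: Runtime = 24 h × 30 = 720 h
refrigerator: 0.21 kW × 720 h = 151.2 kWh
Total energy = 157.71 kWh
Cost = 157.71 × $0.31 = $48.89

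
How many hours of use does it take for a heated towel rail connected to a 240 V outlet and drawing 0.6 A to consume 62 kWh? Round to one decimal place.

430.6 h

Power = 0.6 A × 240 V = 144 W = 0.144 kW
Hours = 62 kWh ÷ 0.144 kW = 430.6 h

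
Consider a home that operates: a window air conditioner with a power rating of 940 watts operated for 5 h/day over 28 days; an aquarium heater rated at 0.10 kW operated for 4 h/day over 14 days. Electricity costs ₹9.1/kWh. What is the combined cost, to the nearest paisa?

window air conditioner: Runtime = 5 h/day × 28 days = 140 h
window air conditioner: 0.94 kW × 140 h = 131.6 kWh
aquarium heater: Runtime = 4 h/day × 14 days = 56 h
aquarium heater: 0.1 kW × 56 h = 5.6 kWh
Total energy = 137.2 kWh
Cost = 137.2 × ₹9.1 = ₹1248.52

₹1248.52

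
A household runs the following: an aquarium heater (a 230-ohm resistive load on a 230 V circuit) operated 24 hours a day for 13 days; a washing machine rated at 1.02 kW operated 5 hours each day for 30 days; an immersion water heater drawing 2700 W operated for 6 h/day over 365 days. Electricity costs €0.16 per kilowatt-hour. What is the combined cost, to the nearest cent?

€982.04

aquarium heater: Power = V²/R = 230²/230 = 230 W = 0.23 kW
aquarium heater: Runtime = 24 h × 13 = 312 h
aquarium heater: 0.23 kW × 312 h = 71.76 kWh
washing machine: Runtime = 5 h/day × 30 days = 150 h
washing machine: 1.02 kW × 150 h = 153 kWh
immersion water heater: Runtime = 6 h/day × 365 days = 2190 h
immersion water heater: 2.7 kW × 2190 h = 5913 kWh
Total energy = 6137.76 kWh
Cost = 6137.76 × €0.16 = €982.04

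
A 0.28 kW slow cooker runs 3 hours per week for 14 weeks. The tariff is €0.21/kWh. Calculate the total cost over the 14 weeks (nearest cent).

€2.47

Runtime = 3 h/week × 14 weeks = 42 h
Energy = 0.28 kW × 42 h = 11.76 kWh
Cost = 11.76 kWh × €0.21/kWh = €2.47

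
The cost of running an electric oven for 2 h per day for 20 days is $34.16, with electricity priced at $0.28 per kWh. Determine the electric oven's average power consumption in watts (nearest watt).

Energy = $34.16 ÷ $0.28/kWh = 122 kWh
Runtime = 2 h/day × 20 days = 40 h
Power = 122 kWh ÷ 40 h = 3.05 kW = 3050 W

3050 W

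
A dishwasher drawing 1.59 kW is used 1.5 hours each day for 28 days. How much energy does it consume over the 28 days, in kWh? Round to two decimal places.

66.78 kWh

Runtime = 1.5 h/day × 28 days = 42 h
Energy = 1.59 kW × 42 h = 66.78 kWh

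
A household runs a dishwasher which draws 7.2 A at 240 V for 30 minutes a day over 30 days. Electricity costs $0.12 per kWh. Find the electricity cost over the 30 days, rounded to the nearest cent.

$3.11

Power = 7.2 A × 240 V = 1728 W = 1.728 kW
Runtime = 30 min × 30 = 900 min = 15 h
Energy = 1.728 kW × 15 h = 25.92 kWh
Cost = 25.92 kWh × $0.12/kWh = $3.11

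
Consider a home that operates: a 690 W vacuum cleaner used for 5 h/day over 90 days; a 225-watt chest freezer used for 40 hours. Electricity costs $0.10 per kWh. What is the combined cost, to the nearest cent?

vacuum cleaner: Runtime = 5 h/day × 90 days = 450 h
vacuum cleaner: 0.69 kW × 450 h = 310.5 kWh
chest freezer: 0.225 kW × 40 h = 9 kWh
Total energy = 319.5 kWh
Cost = 319.5 × $0.10 = $31.95

$31.95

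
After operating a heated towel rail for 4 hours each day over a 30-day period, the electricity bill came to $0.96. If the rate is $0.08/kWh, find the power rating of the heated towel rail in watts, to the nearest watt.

100 W

Energy = $0.96 ÷ $0.08/kWh = 12 kWh
Runtime = 4 h/day × 30 days = 120 h
Power = 12 kWh ÷ 120 h = 0.1 kW = 100 W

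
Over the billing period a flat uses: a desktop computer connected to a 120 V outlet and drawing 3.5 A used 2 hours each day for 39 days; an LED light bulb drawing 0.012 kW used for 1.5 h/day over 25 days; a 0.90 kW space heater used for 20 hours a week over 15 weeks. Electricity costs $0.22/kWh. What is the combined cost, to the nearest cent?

$66.71

desktop computer: Power = 3.5 A × 120 V = 420 W = 0.42 kW
desktop computer: Runtime = 2 h/day × 39 days = 78 h
desktop computer: 0.42 kW × 78 h = 32.76 kWh
LED light bulb: Runtime = 1.5 h/day × 25 days = 37.5 h
LED light bulb: 0.012 kW × 37.5 h = 0.45 kWh
space heater: Runtime = 20 h/week × 15 weeks = 300 h
space heater: 0.9 kW × 300 h = 270 kWh
Total energy = 303.21 kWh
Cost = 303.21 × $0.22 = $66.71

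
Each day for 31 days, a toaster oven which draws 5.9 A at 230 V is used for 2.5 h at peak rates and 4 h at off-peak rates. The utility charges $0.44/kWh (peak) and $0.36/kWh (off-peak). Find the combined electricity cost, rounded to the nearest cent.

$106.85

Power = 5.9 A × 230 V = 1357 W = 1.357 kW
Peak energy = 1.357 kW × 2.5 h × 31 = 105.1675 kWh
Off-peak energy = 1.357 kW × 4 h × 31 = 168.268 kWh
Cost = 105.1675 × $0.44 + 168.268 × $0.36 = $46.2737 + $60.57648 = $106.85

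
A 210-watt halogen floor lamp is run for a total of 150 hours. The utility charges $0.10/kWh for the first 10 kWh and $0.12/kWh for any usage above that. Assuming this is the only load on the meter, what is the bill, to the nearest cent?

Energy = 0.21 kW × 150 h = 31.5 kWh
Tier 1 (0–10 kWh): 10 × $0.10 = $1
Above 10 kWh: 21.5 × $0.12 = $2.58
Bill = $3.58

$3.58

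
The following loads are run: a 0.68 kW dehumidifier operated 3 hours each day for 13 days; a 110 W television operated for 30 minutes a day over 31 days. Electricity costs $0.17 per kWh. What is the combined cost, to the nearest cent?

dehumidifier: Runtime = 3 h/day × 13 days = 39 h
dehumidifier: 0.68 kW × 39 h = 26.52 kWh
television: Runtime = 30 min × 31 = 930 min = 15.5 h
television: 0.11 kW × 15.5 h = 1.705 kWh
Total energy = 28.225 kWh
Cost = 28.225 × $0.17 = $4.80

$4.80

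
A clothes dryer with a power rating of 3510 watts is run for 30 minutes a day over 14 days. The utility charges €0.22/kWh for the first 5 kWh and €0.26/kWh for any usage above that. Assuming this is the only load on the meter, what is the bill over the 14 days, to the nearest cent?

Runtime = 30 min × 14 = 420 min = 7 h
Energy = 3.51 kW × 7 h = 24.57 kWh
Tier 1 (0–5 kWh): 5 × €0.22 = €1.1
Above 5 kWh: 19.57 × €0.26 = €5.0882
Bill = €6.19

€6.19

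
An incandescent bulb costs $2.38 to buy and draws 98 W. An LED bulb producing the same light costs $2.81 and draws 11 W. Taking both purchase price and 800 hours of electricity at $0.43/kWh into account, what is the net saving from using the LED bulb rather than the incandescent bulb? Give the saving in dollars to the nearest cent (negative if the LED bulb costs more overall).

$29.50

incandescent bulb: $2.38 + (98/1000) kW × 800 h × $0.43 = $2.38 + $33.712 = $36.092
LED bulb: $2.81 + (11/1000) kW × 800 h × $0.43 = $2.81 + $3.784 = $6.594
Saving = $36.092 − $6.594 = $29.498 → $29.50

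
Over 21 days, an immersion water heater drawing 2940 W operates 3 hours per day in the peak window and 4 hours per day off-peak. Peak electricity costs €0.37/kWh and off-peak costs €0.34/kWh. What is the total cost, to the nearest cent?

Peak energy = 2.94 kW × 3 h × 21 = 185.22 kWh
Off-peak energy = 2.94 kW × 4 h × 21 = 246.96 kWh
Cost = 185.22 × €0.37 + 246.96 × €0.34 = €68.5314 + €83.9664 = €152.50

€152.50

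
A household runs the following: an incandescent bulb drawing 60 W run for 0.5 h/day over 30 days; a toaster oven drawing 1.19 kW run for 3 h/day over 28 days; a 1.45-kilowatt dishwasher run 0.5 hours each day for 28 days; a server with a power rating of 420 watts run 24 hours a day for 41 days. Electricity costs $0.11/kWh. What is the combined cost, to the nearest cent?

incandescent bulb: Runtime = 0.5 h/day × 30 days = 15 h
incandescent bulb: 0.06 kW × 15 h = 0.9 kWh
toaster oven: Runtime = 3 h/day × 28 days = 84 h
toaster oven: 1.19 kW × 84 h = 99.96 kWh
dishwasher: Runtime = 0.5 h/day × 28 days = 14 h
dishwasher: 1.45 kW × 14 h = 20.3 kWh
server: Runtime = 24 h × 41 = 984 h
server: 0.42 kW × 984 h = 413.28 kWh
Total energy = 534.44 kWh
Cost = 534.44 × $0.11 = $58.79

$58.79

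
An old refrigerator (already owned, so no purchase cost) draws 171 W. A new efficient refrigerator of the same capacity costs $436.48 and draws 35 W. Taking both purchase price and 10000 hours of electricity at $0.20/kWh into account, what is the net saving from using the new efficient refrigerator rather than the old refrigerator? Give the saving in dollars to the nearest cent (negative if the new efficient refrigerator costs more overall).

-$164.48

old refrigerator: $0.00 + (171/1000) kW × 10000 h × $0.20 = $0.00 + $342 = $342
new efficient refrigerator: $436.48 + (35/1000) kW × 10000 h × $0.20 = $436.48 + $70 = $506.48
Saving = $342 − $506.48 = −$164.48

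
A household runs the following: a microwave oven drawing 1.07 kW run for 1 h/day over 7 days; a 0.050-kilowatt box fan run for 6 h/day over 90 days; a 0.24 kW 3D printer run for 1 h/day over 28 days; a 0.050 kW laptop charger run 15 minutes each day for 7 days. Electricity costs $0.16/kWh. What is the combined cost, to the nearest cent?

$6.61

microwave oven: Runtime = 1 h/day × 7 days = 7 h
microwave oven: 1.07 kW × 7 h = 7.49 kWh
box fan: Runtime = 6 h/day × 90 days = 540 h
box fan: 0.05 kW × 540 h = 27 kWh
3D printer: Runtime = 1 h/day × 28 days = 28 h
3D printer: 0.24 kW × 28 h = 6.72 kWh
laptop charger: Runtime = 15 min × 7 = 105 min = 1.75 h
laptop charger: 0.05 kW × 1.75 h = 0.0875 kWh
Total energy = 41.2975 kWh
Cost = 41.2975 × $0.16 = $6.61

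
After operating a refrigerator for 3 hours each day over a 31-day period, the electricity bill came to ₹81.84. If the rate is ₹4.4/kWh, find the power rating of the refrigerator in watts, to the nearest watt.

Energy = ₹81.84 ÷ ₹4.4/kWh = 18.6 kWh
Runtime = 3 h/day × 31 days = 93 h
Power = 18.6 kWh ÷ 93 h = 0.2 kW = 200 W

200 W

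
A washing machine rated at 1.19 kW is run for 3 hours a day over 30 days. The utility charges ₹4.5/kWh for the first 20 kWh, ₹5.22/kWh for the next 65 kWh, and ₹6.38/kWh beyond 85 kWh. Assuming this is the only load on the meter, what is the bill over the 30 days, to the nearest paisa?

Runtime = 3 h/day × 30 days = 90 h
Energy = 1.19 kW × 90 h = 107.1 kWh
Tier 1 (0–20 kWh): 20 × ₹4.5 = ₹90
Tier 2 (20–85 kWh): 65 × ₹5.22 = ₹339.3
Above 85 kWh: 22.1 × ₹6.38 = ₹140.998
Bill = ₹570.30

₹570.30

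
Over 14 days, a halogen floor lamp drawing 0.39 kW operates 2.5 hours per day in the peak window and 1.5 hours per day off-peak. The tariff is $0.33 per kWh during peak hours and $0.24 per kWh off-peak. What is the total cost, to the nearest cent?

Peak energy = 0.39 kW × 2.5 h × 14 = 13.65 kWh
Off-peak energy = 0.39 kW × 1.5 h × 14 = 8.19 kWh
Cost = 13.65 × $0.33 + 8.19 × $0.24 = $4.5045 + $1.9656 = $6.47

$6.47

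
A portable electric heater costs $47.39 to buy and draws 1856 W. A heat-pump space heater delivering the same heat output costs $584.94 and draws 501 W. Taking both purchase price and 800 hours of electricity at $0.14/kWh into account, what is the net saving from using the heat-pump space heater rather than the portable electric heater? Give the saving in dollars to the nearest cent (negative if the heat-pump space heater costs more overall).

-$385.79

portable electric heater: $47.39 + (1856/1000) kW × 800 h × $0.14 = $47.39 + $207.872 = $255.262
heat-pump space heater: $584.94 + (501/1000) kW × 800 h × $0.14 = $584.94 + $56.112 = $641.052
Saving = $255.262 − $641.052 = −$385.79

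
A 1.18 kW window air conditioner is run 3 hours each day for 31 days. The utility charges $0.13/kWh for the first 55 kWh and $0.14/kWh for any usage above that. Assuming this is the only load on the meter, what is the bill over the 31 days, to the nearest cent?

$14.81

Runtime = 3 h/day × 31 days = 93 h
Energy = 1.18 kW × 93 h = 109.74 kWh
Tier 1 (0–55 kWh): 55 × $0.13 = $7.15
Above 55 kWh: 54.74 × $0.14 = $7.6636
Bill = $14.81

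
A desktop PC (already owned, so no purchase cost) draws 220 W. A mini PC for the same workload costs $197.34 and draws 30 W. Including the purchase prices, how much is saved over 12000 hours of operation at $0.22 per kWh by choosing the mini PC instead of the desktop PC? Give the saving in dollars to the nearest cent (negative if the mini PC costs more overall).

$304.26

desktop PC: $0.00 + (220/1000) kW × 12000 h × $0.22 = $0.00 + $580.8 = $580.8
mini PC: $197.34 + (30/1000) kW × 12000 h × $0.22 = $197.34 + $79.2 = $276.54
Saving = $580.8 − $276.54 = $304.26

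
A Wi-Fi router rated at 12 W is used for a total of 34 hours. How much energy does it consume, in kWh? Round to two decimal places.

Energy = 0.012 kW × 34 h = 0.408 kWh ≈ 0.41 kWh

0.41 kWh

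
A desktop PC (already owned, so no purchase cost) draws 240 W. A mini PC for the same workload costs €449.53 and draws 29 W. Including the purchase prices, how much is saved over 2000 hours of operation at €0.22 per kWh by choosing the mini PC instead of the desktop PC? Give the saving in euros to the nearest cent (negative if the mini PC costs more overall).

-€356.69

desktop PC: €0.00 + (240/1000) kW × 2000 h × €0.22 = €0.00 + €105.6 = €105.6
mini PC: €449.53 + (29/1000) kW × 2000 h × €0.22 = €449.53 + €12.76 = €462.29
Saving = €105.6 − €462.29 = −€356.69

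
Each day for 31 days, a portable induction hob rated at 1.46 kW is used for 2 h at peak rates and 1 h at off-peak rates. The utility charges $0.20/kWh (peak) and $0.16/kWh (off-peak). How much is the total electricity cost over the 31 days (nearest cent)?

Peak energy = 1.46 kW × 2 h × 31 = 90.52 kWh
Off-peak energy = 1.46 kW × 1 h × 31 = 45.26 kWh
Cost = 90.52 × $0.20 + 45.26 × $0.16 = $18.104 + $7.2416 = $25.35

$25.35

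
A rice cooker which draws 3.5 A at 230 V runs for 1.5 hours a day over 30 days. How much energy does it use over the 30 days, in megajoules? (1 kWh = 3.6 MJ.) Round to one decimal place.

130.4 MJ

Power = 3.5 A × 230 V = 805 W = 0.805 kW
Runtime = 1.5 h/day × 30 days = 45 h
Energy = 0.805 kW × 45 h = 36.225 kWh
= 36.225 × 3.6 MJ = 130.4 MJ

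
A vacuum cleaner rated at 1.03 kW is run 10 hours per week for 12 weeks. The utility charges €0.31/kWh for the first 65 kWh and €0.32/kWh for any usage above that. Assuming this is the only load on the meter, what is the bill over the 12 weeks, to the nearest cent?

€38.90

Runtime = 10 h/week × 12 weeks = 120 h
Energy = 1.03 kW × 120 h = 123.6 kWh
Tier 1 (0–65 kWh): 65 × €0.31 = €20.15
Above 65 kWh: 58.6 × €0.32 = €18.752
Bill = €38.90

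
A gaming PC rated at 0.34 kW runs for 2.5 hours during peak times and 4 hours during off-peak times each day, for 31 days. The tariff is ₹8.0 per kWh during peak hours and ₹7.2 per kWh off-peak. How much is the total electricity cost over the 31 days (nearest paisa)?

₹514.35

Peak energy = 0.34 kW × 2.5 h × 31 = 26.35 kWh
Off-peak energy = 0.34 kW × 4 h × 31 = 42.16 kWh
Cost = 26.35 × ₹8.0 + 42.16 × ₹7.2 = ₹210.8 + ₹303.552 = ₹514.35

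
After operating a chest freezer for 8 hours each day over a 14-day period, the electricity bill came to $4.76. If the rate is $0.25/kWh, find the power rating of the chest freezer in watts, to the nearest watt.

170 W

Energy = $4.76 ÷ $0.25/kWh = 19.04 kWh
Runtime = 8 h/day × 14 days = 112 h
Power = 19.04 kWh ÷ 112 h = 0.17 kW = 170 W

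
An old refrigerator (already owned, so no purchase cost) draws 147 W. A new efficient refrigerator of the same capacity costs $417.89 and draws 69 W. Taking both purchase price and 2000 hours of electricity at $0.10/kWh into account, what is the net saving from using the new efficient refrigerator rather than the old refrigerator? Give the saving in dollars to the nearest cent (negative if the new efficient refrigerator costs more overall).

old refrigerator: $0.00 + (147/1000) kW × 2000 h × $0.10 = $0.00 + $29.4 = $29.4
new efficient refrigerator: $417.89 + (69/1000) kW × 2000 h × $0.10 = $417.89 + $13.8 = $431.69
Saving = $29.4 − $431.69 = −$402.29

-$402.29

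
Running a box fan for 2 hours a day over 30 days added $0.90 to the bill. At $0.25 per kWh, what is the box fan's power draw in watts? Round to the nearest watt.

Energy = $0.90 ÷ $0.25/kWh = 3.6 kWh
Runtime = 2 h/day × 30 days = 60 h
Power = 3.6 kWh ÷ 60 h = 0.06 kW = 60 W

60 W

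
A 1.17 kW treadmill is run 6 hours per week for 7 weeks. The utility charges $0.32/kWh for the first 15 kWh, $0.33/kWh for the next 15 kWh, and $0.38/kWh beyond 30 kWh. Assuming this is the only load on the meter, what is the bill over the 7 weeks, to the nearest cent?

Runtime = 6 h/week × 7 weeks = 42 h
Energy = 1.17 kW × 42 h = 49.14 kWh
Tier 1 (0–15 kWh): 15 × $0.32 = $4.8
Tier 2 (15–30 kWh): 15 × $0.33 = $4.95
Above 30 kWh: 19.14 × $0.38 = $7.2732
Bill = $17.02

$17.02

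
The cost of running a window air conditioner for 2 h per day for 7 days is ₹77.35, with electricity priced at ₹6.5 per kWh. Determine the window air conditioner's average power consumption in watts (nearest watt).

850 W

Energy = ₹77.35 ÷ ₹6.5/kWh = 11.9 kWh
Runtime = 2 h/day × 7 days = 14 h
Power = 11.9 kWh ÷ 14 h = 0.85 kW = 850 W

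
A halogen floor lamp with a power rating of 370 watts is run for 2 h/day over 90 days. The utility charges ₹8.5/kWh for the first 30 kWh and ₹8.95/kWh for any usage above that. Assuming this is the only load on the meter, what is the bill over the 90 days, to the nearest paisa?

₹582.57

Runtime = 2 h/day × 90 days = 180 h
Energy = 0.37 kW × 180 h = 66.6 kWh
Tier 1 (0–30 kWh): 30 × ₹8.5 = ₹255
Above 30 kWh: 36.6 × ₹8.95 = ₹327.57
Bill = ₹582.57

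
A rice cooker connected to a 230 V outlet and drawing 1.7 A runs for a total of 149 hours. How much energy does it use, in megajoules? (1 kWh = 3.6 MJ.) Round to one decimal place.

209.7 MJ

Power = 1.7 A × 230 V = 391 W = 0.391 kW
Energy = 0.391 kW × 149 h = 58.259 kWh
= 58.259 × 3.6 MJ = 209.7 MJ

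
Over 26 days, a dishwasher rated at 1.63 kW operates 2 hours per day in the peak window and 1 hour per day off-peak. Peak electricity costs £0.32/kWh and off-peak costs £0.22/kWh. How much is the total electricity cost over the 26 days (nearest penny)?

Peak energy = 1.63 kW × 2 h × 26 = 84.76 kWh
Off-peak energy = 1.63 kW × 1 h × 26 = 42.38 kWh
Cost = 84.76 × £0.32 + 42.38 × £0.22 = £27.1232 + £9.3236 = £36.45

£36.45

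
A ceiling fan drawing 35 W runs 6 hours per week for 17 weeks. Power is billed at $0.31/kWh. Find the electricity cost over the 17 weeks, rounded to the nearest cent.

Runtime = 6 h/week × 17 weeks = 102 h
Energy = 0.035 kW × 102 h = 3.57 kWh
Cost = 3.57 kWh × $0.31/kWh = $1.11

$1.11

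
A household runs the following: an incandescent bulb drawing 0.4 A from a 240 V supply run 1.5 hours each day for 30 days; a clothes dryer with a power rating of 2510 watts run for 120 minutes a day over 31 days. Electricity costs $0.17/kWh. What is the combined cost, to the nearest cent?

incandescent bulb: Power = 0.4 A × 240 V = 96 W = 0.096 kW
incandescent bulb: Runtime = 1.5 h/day × 30 days = 45 h
incandescent bulb: 0.096 kW × 45 h = 4.32 kWh
clothes dryer: Runtime = 120 min × 31 = 3720 min = 62 h
clothes dryer: 2.51 kW × 62 h = 155.62 kWh
Total energy = 159.94 kWh
Cost = 159.94 × $0.17 = $27.19

$27.19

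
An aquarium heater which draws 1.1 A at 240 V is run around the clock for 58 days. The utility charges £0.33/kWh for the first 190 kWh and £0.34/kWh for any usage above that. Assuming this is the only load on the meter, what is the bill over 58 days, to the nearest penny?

Power = 1.1 A × 240 V = 264 W = 0.264 kW
Runtime = 24 h × 58 = 1392 h
Energy = 0.264 kW × 1392 h = 367.488 kWh
Tier 1 (0–190 kWh): 190 × £0.33 = £62.7
Above 190 kWh: 177.488 × £0.34 = £60.34592
Bill = £123.05

£123.05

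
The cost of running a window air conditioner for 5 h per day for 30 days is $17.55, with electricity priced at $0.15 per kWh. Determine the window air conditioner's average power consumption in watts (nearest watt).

780 W

Energy = $17.55 ÷ $0.15/kWh = 117 kWh
Runtime = 5 h/day × 30 days = 150 h
Power = 117 kWh ÷ 150 h = 0.78 kW = 780 W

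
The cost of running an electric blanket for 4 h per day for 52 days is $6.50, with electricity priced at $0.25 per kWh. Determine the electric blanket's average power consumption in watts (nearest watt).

125 W

Energy = $6.50 ÷ $0.25/kWh = 26 kWh
Runtime = 4 h/day × 52 days = 208 h
Power = 26 kWh ÷ 208 h = 0.125 kW = 125 W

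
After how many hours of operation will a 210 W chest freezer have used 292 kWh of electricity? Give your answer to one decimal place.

Hours = 292 kWh ÷ 0.21 kW = 1390.5 h

1390.5 h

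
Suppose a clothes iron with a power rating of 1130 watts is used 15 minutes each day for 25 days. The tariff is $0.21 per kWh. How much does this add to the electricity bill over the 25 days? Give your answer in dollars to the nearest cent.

Runtime = 15 min × 25 = 375 min = 6.25 h
Energy = 1.13 kW × 6.25 h = 7.0625 kWh
Cost = 7.0625 kWh × $0.21/kWh = $1.48

$1.48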